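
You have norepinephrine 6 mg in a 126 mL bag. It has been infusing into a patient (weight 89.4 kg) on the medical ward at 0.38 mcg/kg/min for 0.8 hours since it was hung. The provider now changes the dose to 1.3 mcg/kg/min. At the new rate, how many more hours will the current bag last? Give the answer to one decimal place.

Initial rate:
Dose = 0.38 mcg/kg/min × 89.4 kg = 33.972 mcg/min
33.972 mcg/min × 60 min/hr = 2038.32 mcg/hr
Concentration = 6 mg ÷ 126 mL = 0.04761905 mg/mL = 47.61905 mcg/mL
Rate = 2038.32 mcg/hr ÷ 47.61905 mcg/mL = 42.80472 mL/hr
Volume infused so far = 42.80472 mL/hr × 0.8 hr = 34.24378 mL
Volume remaining = 126 − 34.24378 = 91.75622 mL
New rate:
Dose = 1.3 mcg/kg/min × 89.4 kg = 116.22 mcg/min
116.22 mcg/min × 60 min/hr = 6973.2 mcg/hr
Rate = 6973.2 mcg/hr ÷ 47.61905 mcg/mL = 146.4372 mL/hr
Time remaining = 91.75622 mL ÷ 146.4372 mL/hr = 0.6265909 hr

0.6 hours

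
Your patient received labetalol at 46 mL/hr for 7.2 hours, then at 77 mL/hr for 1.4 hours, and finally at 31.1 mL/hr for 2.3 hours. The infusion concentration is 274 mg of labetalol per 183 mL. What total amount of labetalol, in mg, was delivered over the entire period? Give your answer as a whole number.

764 mg

Concentration = 274 mg ÷ 183 mL = 1.497268 mg/mL
Stage 1: 46 mL/hr × 7.2 hr = 331.2 mL → 331.2 mL × 1.497268 mg/mL = 495.8951 mg
Stage 2: 77 mL/hr × 1.4 hr = 107.8 mL → 107.8 mL × 1.497268 mg/mL = 161.4055 mg
Stage 3: 31.1 mL/hr × 2.3 hr = 71.53 mL → 71.53 mL × 1.497268 mg/mL = 107.0996 mg
Total = 495.8951 + 161.4055 + 107.0996 = 764.4001 mg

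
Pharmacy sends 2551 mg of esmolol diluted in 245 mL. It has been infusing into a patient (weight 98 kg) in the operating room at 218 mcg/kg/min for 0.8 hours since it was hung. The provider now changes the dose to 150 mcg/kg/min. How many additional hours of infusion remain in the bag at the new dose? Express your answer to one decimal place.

Initial rate:
Dose = 218 mcg/kg/min × 98 kg = 21364 mcg/min
21364 mcg/min × 60 min/hr = 1281840 mcg/hr
Concentration = 2551 mg ÷ 245 mL = 10.41224 mg/mL = 10412.24 mcg/mL
Rate = 1281840 mcg/hr ÷ 10412.24 mcg/mL = 123.1089 mL/hr
Volume infused so far = 123.1089 mL/hr × 0.8 hr = 98.48712 mL
Volume remaining = 245 − 98.48712 = 146.5129 mL
New rate:
Dose = 150 mcg/kg/min × 98 kg = 14700 mcg/min
14700 mcg/min × 60 min/hr = 882000 mcg/hr
Rate = 882000 mcg/hr ÷ 10412.24 mcg/mL = 84.70796 mL/hr
Time remaining = 146.5129 mL ÷ 84.70796 mL/hr = 1.729624 hr

1.7 hours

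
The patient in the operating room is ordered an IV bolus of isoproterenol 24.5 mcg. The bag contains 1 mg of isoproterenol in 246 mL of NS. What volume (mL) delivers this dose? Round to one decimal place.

Concentration = 1 mg ÷ 246 mL = 0.004065041 mg/mL = 4.065041 mcg/mL
Volume = 24.5 mcg ÷ 4.065041 mcg/mL = 6.027 mL

6.0 mL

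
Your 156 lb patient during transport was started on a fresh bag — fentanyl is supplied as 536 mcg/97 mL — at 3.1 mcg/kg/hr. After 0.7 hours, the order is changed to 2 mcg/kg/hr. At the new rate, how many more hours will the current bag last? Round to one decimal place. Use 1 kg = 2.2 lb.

2.7 hours

Initial rate:
Weight = 156 lb ÷ 2.2 lb/kg = 70.90909 kg
Dose = 3.1 mcg/kg/hr × 70.90909 kg = 219.8182 mcg/hr
Concentration = 536 mcg ÷ 97 mL = 5.525773 mcg/mL
Rate = 219.8182 mcg/hr ÷ 5.525773 mcg/mL = 39.78053 mL/hr
Volume infused so far = 39.78053 mL/hr × 0.7 hr = 27.84637 mL
Volume remaining = 97 − 27.84637 = 69.15363 mL
New rate:
Dose = 2 mcg/kg/hr × 70.90909 kg = 141.8182 mcg/hr
Rate = 141.8182 mcg/hr ÷ 5.525773 mcg/mL = 25.66486 mL/hr
Time remaining = 69.15363 mL ÷ 25.66486 mL/hr = 2.694487 hr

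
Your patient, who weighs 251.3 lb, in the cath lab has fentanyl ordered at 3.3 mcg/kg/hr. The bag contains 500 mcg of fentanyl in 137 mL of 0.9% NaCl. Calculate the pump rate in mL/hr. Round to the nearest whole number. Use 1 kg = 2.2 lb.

Weight = 251.3 lb ÷ 2.2 lb/kg = 114.2273 kg
Dose = 3.3 mcg/kg/hr × 114.2273 kg = 376.95 mcg/hr
Concentration = 500 mcg ÷ 137 mL = 3.649635 mcg/mL
Rate = 376.95 mcg/hr ÷ 3.649635 mcg/mL = 103.2843 mL/hr

103 mL/hr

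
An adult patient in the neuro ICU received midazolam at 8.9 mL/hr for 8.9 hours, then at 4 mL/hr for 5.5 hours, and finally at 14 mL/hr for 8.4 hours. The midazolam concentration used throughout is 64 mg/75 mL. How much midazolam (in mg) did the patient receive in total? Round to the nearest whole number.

Concentration = 64 mg ÷ 75 mL = 0.8533333 mg/mL
Stage 1: 8.9 mL/hr × 8.9 hr = 79.21 mL → 79.21 mL × 0.8533333 mg/mL = 67.59253 mg
Stage 2: 4 mL/hr × 5.5 hr = 22 mL → 22 mL × 0.8533333 mg/mL = 18.77333 mg
Stage 3: 14 mL/hr × 8.4 hr = 117.6 mL → 117.6 mL × 0.8533333 mg/mL = 100.352 mg
Total = 67.59253 + 18.77333 + 100.352 = 186.7179 mg

187 mg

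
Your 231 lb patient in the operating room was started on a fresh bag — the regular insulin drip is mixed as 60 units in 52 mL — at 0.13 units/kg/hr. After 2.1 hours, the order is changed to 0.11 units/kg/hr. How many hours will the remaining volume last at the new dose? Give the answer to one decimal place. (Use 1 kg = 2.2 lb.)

2.7 hours

Initial rate:
Weight = 231 lb ÷ 2.2 lb/kg = 105 kg
Dose = 0.13 units/kg/hr × 105 kg = 13.65 units/hr
Concentration = 60 units ÷ 52 mL = 1.153846 units/mL
Rate = 13.65 units/hr ÷ 1.153846 units/mL = 11.83 mL/hr
Volume infused so far = 11.83 mL/hr × 2.1 hr = 24.843 mL
Volume remaining = 52 − 24.843 = 27.157 mL
New rate:
Dose = 0.11 units/kg/hr × 105 kg = 11.55 units/hr
Rate = 11.55 units/hr ÷ 1.153846 units/mL = 10.01 mL/hr
Time remaining = 27.157 mL ÷ 10.01 mL/hr = 2.712987 hr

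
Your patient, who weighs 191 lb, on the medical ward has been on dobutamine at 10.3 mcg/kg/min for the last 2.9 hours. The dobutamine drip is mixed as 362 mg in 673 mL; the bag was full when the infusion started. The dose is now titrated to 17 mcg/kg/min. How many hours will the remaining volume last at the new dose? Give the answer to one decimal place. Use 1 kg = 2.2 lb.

Initial rate:
Weight = 191 lb ÷ 2.2 lb/kg = 86.81818 kg
Dose = 10.3 mcg/kg/min × 86.81818 kg = 894.2273 mcg/min
894.2273 mcg/min × 60 min/hr = 53653.64 mcg/hr
Concentration = 362 mg ÷ 673 mL = 0.53789 mg/mL = 537.89 mcg/mL
Rate = 53653.64 mcg/hr ÷ 537.89 mcg/mL = 99.74834 mL/hr
Volume infused so far = 99.74834 mL/hr × 2.9 hr = 289.2702 mL
Volume remaining = 673 − 289.2702 = 383.7298 mL
New rate:
Dose = 17 mcg/kg/min × 86.81818 kg = 1475.909 mcg/min
1475.909 mcg/min × 60 min/hr = 88554.55 mcg/hr
Rate = 88554.55 mcg/hr ÷ 537.89 mcg/mL = 164.6332 mL/hr
Time remaining = 383.7298 mL ÷ 164.6332 mL/hr = 2.330817 hr

2.3 hours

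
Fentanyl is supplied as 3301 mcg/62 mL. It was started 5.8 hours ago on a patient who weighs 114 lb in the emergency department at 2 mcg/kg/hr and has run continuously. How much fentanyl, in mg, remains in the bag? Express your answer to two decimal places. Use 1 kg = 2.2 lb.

2.70 mg

Weight = 114 lb ÷ 2.2 lb/kg = 51.81818 kg
Dose = 2 mcg/kg/hr × 51.81818 kg = 103.6364 mcg/hr
Concentration = 3301 mcg ÷ 62 mL = 53.24194 mcg/mL
Rate = 103.6364 mcg/hr ÷ 53.24194 mcg/mL = 1.946518 mL/hr
Volume infused = 1.946518 mL/hr × 5.8 hr = 11.2898 mL
Volume remaining = 62 − 11.2898 = 50.7102 mL
Drug remaining = 50.7102 mL × 53.24194 mcg/mL = 2699.909 mcg = 2.699909 mg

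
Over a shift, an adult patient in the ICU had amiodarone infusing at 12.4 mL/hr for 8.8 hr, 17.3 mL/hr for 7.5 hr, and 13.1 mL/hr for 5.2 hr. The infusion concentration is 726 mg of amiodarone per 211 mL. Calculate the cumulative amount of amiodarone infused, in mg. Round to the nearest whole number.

Concentration = 726 mg ÷ 211 mL = 3.440758 mg/mL
Stage 1: 12.4 mL/hr × 8.8 hr = 109.12 mL → 109.12 mL × 3.440758 mg/mL = 375.4555 mg
Stage 2: 17.3 mL/hr × 7.5 hr = 129.75 mL → 129.75 mL × 3.440758 mg/mL = 446.4384 mg
Stage 3: 13.1 mL/hr × 5.2 hr = 68.12 mL → 68.12 mL × 3.440758 mg/mL = 234.3845 mg
Total = 375.4555 + 446.4384 + 234.3845 = 1056.278 mg

1056 mg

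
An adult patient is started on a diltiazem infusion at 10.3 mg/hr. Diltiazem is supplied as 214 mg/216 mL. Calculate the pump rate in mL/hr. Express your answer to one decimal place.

Concentration = 214 mg ÷ 216 mL = 0.9907407 mg/mL
Rate = 10.3 mg/hr ÷ 0.9907407 mg/mL = 10.39626 mL/hr

10.4 mL/hr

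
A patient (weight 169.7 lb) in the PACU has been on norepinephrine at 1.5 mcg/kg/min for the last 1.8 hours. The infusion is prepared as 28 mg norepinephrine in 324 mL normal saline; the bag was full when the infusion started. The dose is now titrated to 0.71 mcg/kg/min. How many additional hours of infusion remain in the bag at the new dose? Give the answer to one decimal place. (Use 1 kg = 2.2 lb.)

Initial rate:
Weight = 169.7 lb ÷ 2.2 lb/kg = 77.13636 kg
Dose = 1.5 mcg/kg/min × 77.13636 kg = 115.7045 mcg/min
115.7045 mcg/min × 60 min/hr = 6942.273 mcg/hr
Concentration = 28 mg ÷ 324 mL = 0.08641975 mg/mL = 86.41975 mcg/mL
Rate = 6942.273 mcg/hr ÷ 86.41975 mcg/mL = 80.33201 mL/hr
Volume infused so far = 80.33201 mL/hr × 1.8 hr = 144.5976 mL
Volume remaining = 324 − 144.5976 = 179.4024 mL
New rate:
Dose = 0.71 mcg/kg/min × 77.13636 kg = 54.76682 mcg/min
54.76682 mcg/min × 60 min/hr = 3286.009 mcg/hr
Rate = 3286.009 mcg/hr ÷ 86.41975 mcg/mL = 38.02382 mL/hr
Time remaining = 179.4024 mL ÷ 38.02382 mL/hr = 4.718158 hr

4.7 hours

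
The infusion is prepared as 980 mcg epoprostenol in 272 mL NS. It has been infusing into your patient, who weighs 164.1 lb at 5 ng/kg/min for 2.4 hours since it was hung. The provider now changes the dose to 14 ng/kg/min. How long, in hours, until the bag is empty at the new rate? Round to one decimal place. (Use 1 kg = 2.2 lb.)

Initial rate:
Weight = 164.1 lb ÷ 2.2 lb/kg = 74.59091 kg
Dose = 5 ng/kg/min × 74.59091 kg = 372.9545 ng/min
372.9545 ng/min × 60 min/hr = 22377.27 ng/hr
Concentration = 980 mcg ÷ 272 mL = 3.602941 mcg/mL = 3602.941 ng/mL
Rate = 22377.27 ng/hr ÷ 3602.941 ng/mL = 6.210835 mL/hr
Volume infused so far = 6.210835 mL/hr × 2.4 hr = 14.906 mL
Volume remaining = 272 − 14.906 = 257.094 mL
New rate:
Dose = 14 ng/kg/min × 74.59091 kg = 1044.273 ng/min
1044.273 ng/min × 60 min/hr = 62656.36 ng/hr
Rate = 62656.36 ng/hr ÷ 3602.941 ng/mL = 17.39034 mL/hr
Time remaining = 257.094 mL ÷ 17.39034 mL/hr = 14.78373 hr

14.8 hours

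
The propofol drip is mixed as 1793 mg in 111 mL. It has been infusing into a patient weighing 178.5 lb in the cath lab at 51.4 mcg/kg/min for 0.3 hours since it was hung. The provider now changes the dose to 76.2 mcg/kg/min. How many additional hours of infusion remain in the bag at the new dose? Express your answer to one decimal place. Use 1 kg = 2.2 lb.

Initial rate:
Weight = 178.5 lb ÷ 2.2 lb/kg = 81.13636 kg
Dose = 51.4 mcg/kg/min × 81.13636 kg = 4170.409 mcg/min
4170.409 mcg/min × 60 min/hr = 250224.5 mcg/hr
Concentration = 1793 mg ÷ 111 mL = 16.15315 mg/mL = 16153.15 mcg/mL
Rate = 250224.5 mcg/hr ÷ 16153.15 mcg/mL = 15.49076 mL/hr
Volume infused so far = 15.49076 mL/hr × 0.3 hr = 4.647227 mL
Volume remaining = 111 − 4.647227 = 106.3528 mL
New rate:
Dose = 76.2 mcg/kg/min × 81.13636 kg = 6182.591 mcg/min
6182.591 mcg/min × 60 min/hr = 370955.5 mcg/hr
Rate = 370955.5 mcg/hr ÷ 16153.15 mcg/mL = 22.96489 mL/hr
Time remaining = 106.3528 mL ÷ 22.96489 mL/hr = 4.631102 hr

4.6 hours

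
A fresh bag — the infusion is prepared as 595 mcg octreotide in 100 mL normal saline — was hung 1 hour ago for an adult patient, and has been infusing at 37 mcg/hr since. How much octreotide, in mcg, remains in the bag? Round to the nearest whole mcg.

Concentration = 595 mcg ÷ 100 mL = 5.95 mcg/mL
Rate = 37 mcg/hr ÷ 5.95 mcg/mL = 6.218487 mL/hr
Volume infused = 6.218487 mL/hr × 1 hr = 6.218487 mL
Volume remaining = 100 − 6.218487 = 93.78151 mL
Drug remaining = 93.78151 mL × 5.95 mcg/mL = 558 mcg

558 mcg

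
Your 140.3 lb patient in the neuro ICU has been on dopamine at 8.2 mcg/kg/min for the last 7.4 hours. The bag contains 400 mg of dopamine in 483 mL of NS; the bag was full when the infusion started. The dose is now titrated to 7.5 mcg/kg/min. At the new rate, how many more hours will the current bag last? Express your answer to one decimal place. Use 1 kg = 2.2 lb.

Initial rate:
Weight = 140.3 lb ÷ 2.2 lb/kg = 63.77273 kg
Dose = 8.2 mcg/kg/min × 63.77273 kg = 522.9364 mcg/min
522.9364 mcg/min × 60 min/hr = 31376.18 mcg/hr
Concentration = 400 mg ÷ 483 mL = 0.8281573 mg/mL = 828.1573 mcg/mL
Rate = 31376.18 mcg/hr ÷ 828.1573 mcg/mL = 37.88674 mL/hr
Volume infused so far = 37.88674 mL/hr × 7.4 hr = 280.3619 mL
Volume remaining = 483 − 280.3619 = 202.6381 mL
New rate:
Dose = 7.5 mcg/kg/min × 63.77273 kg = 478.2955 mcg/min
478.2955 mcg/min × 60 min/hr = 28697.73 mcg/hr
Rate = 28697.73 mcg/hr ÷ 828.1573 mcg/mL = 34.65251 mL/hr
Time remaining = 202.6381 mL ÷ 34.65251 mL/hr = 5.847719 hr

5.8 hours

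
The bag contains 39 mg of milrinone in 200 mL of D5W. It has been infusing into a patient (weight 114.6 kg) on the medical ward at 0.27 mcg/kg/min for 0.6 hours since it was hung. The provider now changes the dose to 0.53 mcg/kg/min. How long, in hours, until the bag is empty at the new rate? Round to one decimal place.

10.4 hours

Initial rate:
Dose = 0.27 mcg/kg/min × 114.6 kg = 30.942 mcg/min
30.942 mcg/min × 60 min/hr = 1856.52 mcg/hr
Concentration = 39 mg ÷ 200 mL = 0.195 mg/mL = 195 mcg/mL
Rate = 1856.52 mcg/hr ÷ 195 mcg/mL = 9.520615 mL/hr
Volume infused so far = 9.520615 mL/hr × 0.6 hr = 5.712369 mL
Volume remaining = 200 − 5.712369 = 194.2876 mL
New rate:
Dose = 0.53 mcg/kg/min × 114.6 kg = 60.738 mcg/min
60.738 mcg/min × 60 min/hr = 3644.28 mcg/hr
Rate = 3644.28 mcg/hr ÷ 195 mcg/mL = 18.68862 mL/hr
Time remaining = 194.2876 mL ÷ 18.68862 mL/hr = 10.39604 hr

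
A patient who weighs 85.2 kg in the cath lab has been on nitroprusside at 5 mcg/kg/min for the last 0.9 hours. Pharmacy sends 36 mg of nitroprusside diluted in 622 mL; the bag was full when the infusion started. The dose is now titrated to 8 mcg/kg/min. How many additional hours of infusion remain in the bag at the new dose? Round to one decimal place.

Initial rate:
Dose = 5 mcg/kg/min × 85.2 kg = 426 mcg/min
426 mcg/min × 60 min/hr = 25560 mcg/hr
Concentration = 36 mg ÷ 622 mL = 0.05787781 mg/mL = 57.87781 mcg/mL
Rate = 25560 mcg/hr ÷ 57.87781 mcg/mL = 441.62 mL/hr
Volume infused so far = 441.62 mL/hr × 0.9 hr = 397.458 mL
Volume remaining = 622 − 397.458 = 224.542 mL
New rate:
Dose = 8 mcg/kg/min × 85.2 kg = 681.6 mcg/min
681.6 mcg/min × 60 min/hr = 40896 mcg/hr
Rate = 40896 mcg/hr ÷ 57.87781 mcg/mL = 706.592 mL/hr
Time remaining = 224.542 mL ÷ 706.592 mL/hr = 0.3177817 hr

0.3 hours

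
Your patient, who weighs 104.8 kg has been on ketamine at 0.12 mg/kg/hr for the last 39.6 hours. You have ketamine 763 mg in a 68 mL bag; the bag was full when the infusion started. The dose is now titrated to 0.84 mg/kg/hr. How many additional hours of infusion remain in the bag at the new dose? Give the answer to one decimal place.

Initial rate:
Dose = 0.12 mg/kg/hr × 104.8 kg = 12.576 mg/hr
Concentration = 763 mg ÷ 68 mL = 11.22059 mg/mL
Rate = 12.576 mg/hr ÷ 11.22059 mg/mL = 1.120797 mL/hr
Volume infused so far = 1.120797 mL/hr × 39.6 hr = 44.38356 mL
Volume remaining = 68 − 44.38356 = 23.61644 mL
New rate:
Dose = 0.84 mg/kg/hr × 104.8 kg = 88.032 mg/hr
Rate = 88.032 mg/hr ÷ 11.22059 mg/mL = 7.845578 mL/hr
Time remaining = 23.61644 mL ÷ 7.845578 mL/hr = 3.01016 hr

3.0 hours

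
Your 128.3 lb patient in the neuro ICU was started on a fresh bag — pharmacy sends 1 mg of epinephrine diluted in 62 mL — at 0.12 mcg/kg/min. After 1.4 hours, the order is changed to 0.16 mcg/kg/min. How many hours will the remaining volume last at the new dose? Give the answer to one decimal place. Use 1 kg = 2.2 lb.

0.7 hours

Initial rate:
Weight = 128.3 lb ÷ 2.2 lb/kg = 58.31818 kg
Dose = 0.12 mcg/kg/min × 58.31818 kg = 6.998182 mcg/min
6.998182 mcg/min × 60 min/hr = 419.8909 mcg/hr
Concentration = 1 mg ÷ 62 mL = 0.01612903 mg/mL = 16.12903 mcg/mL
Rate = 419.8909 mcg/hr ÷ 16.12903 mcg/mL = 26.03324 mL/hr
Volume infused so far = 26.03324 mL/hr × 1.4 hr = 36.44653 mL
Volume remaining = 62 − 36.44653 = 25.55347 mL
New rate:
Dose = 0.16 mcg/kg/min × 58.31818 kg = 9.330909 mcg/min
9.330909 mcg/min × 60 min/hr = 559.8545 mcg/hr
Rate = 559.8545 mcg/hr ÷ 16.12903 mcg/mL = 34.71098 mL/hr
Time remaining = 25.55347 mL ÷ 34.71098 mL/hr = 0.7361782 hr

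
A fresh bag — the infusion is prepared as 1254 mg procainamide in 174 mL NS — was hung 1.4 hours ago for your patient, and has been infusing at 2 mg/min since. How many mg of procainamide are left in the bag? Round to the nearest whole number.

2 mg/min × 60 min/hr = 120 mg/hr
Concentration = 1254 mg ÷ 174 mL = 7.206897 mg/mL
Rate = 120 mg/hr ÷ 7.206897 mg/mL = 16.65072 mL/hr
Volume infused = 16.65072 mL/hr × 1.4 hr = 23.311 mL
Volume remaining = 174 − 23.311 = 150.689 mL
Drug remaining = 150.689 mL × 7.206897 mg/mL = 1086 mg

1086 mg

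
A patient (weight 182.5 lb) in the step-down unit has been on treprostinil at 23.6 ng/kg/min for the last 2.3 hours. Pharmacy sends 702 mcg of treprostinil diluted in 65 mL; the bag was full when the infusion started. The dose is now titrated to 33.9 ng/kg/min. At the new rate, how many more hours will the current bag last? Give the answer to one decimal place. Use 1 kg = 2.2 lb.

2.6 hours

Initial rate:
Weight = 182.5 lb ÷ 2.2 lb/kg = 82.95455 kg
Dose = 23.6 ng/kg/min × 82.95455 kg = 1957.727 ng/min
1957.727 ng/min × 60 min/hr = 117463.6 ng/hr
Concentration = 702 mcg ÷ 65 mL = 10.8 mcg/mL = 10800 ng/mL
Rate = 117463.6 ng/hr ÷ 10800 ng/mL = 10.87626 mL/hr
Volume infused so far = 10.87626 mL/hr × 2.3 hr = 25.0154 mL
Volume remaining = 65 − 25.0154 = 39.9846 mL
New rate:
Dose = 33.9 ng/kg/min × 82.95455 kg = 2812.159 ng/min
2812.159 ng/min × 60 min/hr = 168729.5 ng/hr
Rate = 168729.5 ng/hr ÷ 10800 ng/mL = 15.62311 mL/hr
Time remaining = 39.9846 mL ÷ 15.62311 mL/hr = 2.559324 hr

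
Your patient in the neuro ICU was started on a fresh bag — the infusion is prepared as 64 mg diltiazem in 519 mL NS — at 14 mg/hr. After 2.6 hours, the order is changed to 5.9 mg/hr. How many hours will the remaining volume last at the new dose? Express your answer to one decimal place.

Initial rate:
Concentration = 64 mg ÷ 519 mL = 0.1233141 mg/mL
Rate = 14 mg/hr ÷ 0.1233141 mg/mL = 113.5312 mL/hr
Volume infused so far = 113.5312 mL/hr × 2.6 hr = 295.1813 mL
Volume remaining = 519 − 295.1813 = 223.8187 mL
New rate:
Rate = 5.9 mg/hr ÷ 0.1233141 mg/mL = 47.84531 mL/hr
Time remaining = 223.8187 mL ÷ 47.84531 mL/hr = 4.677966 hr

4.7 hours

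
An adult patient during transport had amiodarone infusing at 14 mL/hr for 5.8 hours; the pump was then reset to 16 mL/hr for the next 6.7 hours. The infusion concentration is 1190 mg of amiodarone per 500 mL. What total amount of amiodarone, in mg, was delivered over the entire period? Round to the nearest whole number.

448 mg

Concentration = 1190 mg ÷ 500 mL = 2.38 mg/mL
Stage 1: 14 mL/hr × 5.8 hr = 81.2 mL → 81.2 mL × 2.38 mg/mL = 193.256 mg
Stage 2: 16 mL/hr × 6.7 hr = 107.2 mL → 107.2 mL × 2.38 mg/mL = 255.136 mg
Total = 193.256 + 255.136 = 448.392 mg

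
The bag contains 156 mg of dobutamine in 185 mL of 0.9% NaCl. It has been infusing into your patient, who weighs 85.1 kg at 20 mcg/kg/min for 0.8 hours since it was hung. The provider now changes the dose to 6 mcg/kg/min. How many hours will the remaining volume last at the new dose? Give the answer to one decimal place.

2.4 hours

Initial rate:
Dose = 20 mcg/kg/min × 85.1 kg = 1702 mcg/min
1702 mcg/min × 60 min/hr = 102120 mcg/hr
Concentration = 156 mg ÷ 185 mL = 0.8432432 mg/mL = 843.2432 mcg/mL
Rate = 102120 mcg/hr ÷ 843.2432 mcg/mL = 121.1038 mL/hr
Volume infused so far = 121.1038 mL/hr × 0.8 hr = 96.88308 mL
Volume remaining = 185 − 96.88308 = 88.11692 mL
New rate:
Dose = 6 mcg/kg/min × 85.1 kg = 510.6 mcg/min
510.6 mcg/min × 60 min/hr = 30636 mcg/hr
Rate = 30636 mcg/hr ÷ 843.2432 mcg/mL = 36.33115 mL/hr
Time remaining = 88.11692 mL ÷ 36.33115 mL/hr = 2.425382 hr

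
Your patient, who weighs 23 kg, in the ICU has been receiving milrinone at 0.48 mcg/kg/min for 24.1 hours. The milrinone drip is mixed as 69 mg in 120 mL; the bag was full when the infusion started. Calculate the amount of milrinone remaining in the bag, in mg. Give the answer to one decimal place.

53.0 mg

Dose = 0.48 mcg/kg/min × 23 kg = 11.04 mcg/min
11.04 mcg/min × 60 min/hr = 662.4 mcg/hr
Concentration = 69 mg ÷ 120 mL = 0.575 mg/mL = 575 mcg/mL
Rate = 662.4 mcg/hr ÷ 575 mcg/mL = 1.152 mL/hr
Volume infused = 1.152 mL/hr × 24.1 hr = 27.7632 mL
Volume remaining = 120 − 27.7632 = 92.2368 mL
Drug remaining = 92.2368 mL × 575 mcg/mL = 53036.16 mcg = 53.03616 mg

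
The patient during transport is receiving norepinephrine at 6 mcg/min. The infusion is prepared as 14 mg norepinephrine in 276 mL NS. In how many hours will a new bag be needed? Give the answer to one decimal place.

6 mcg/min × 60 min/hr = 360 mcg/hr
Concentration = 14 mg ÷ 276 mL = 0.05072464 mg/mL = 50.72464 mcg/mL
Rate = 360 mcg/hr ÷ 50.72464 mcg/mL = 7.097143 mL/hr
Duration = 276 mL ÷ 7.097143 mL/hr = 38.88889 hr

38.9 hours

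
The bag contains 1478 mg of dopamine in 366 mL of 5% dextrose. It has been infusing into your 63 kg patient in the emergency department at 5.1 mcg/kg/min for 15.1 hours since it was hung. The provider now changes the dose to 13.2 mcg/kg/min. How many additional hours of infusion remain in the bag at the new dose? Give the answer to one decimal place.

23.8 hours

Initial rate:
Dose = 5.1 mcg/kg/min × 63 kg = 321.3 mcg/min
321.3 mcg/min × 60 min/hr = 19278 mcg/hr
Concentration = 1478 mg ÷ 366 mL = 4.038251 mg/mL = 4038.251 mcg/mL
Rate = 19278 mcg/hr ÷ 4038.251 mcg/mL = 4.773848 mL/hr
Volume infused so far = 4.773848 mL/hr × 15.1 hr = 72.08511 mL
Volume remaining = 366 − 72.08511 = 293.9149 mL
New rate:
Dose = 13.2 mcg/kg/min × 63 kg = 831.6 mcg/min
831.6 mcg/min × 60 min/hr = 49896 mcg/hr
Rate = 49896 mcg/hr ÷ 4038.251 mcg/mL = 12.35584 mL/hr
Time remaining = 293.9149 mL ÷ 12.35584 mL/hr = 23.78752 hr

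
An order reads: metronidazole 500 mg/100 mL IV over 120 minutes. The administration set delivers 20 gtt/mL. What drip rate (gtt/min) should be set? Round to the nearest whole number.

100 mL ÷ (120 min) = 0.8333333 mL/min
0.8333333 mL/min × 20 gtt/mL = 16.66667 gtt/min

17 gtt/min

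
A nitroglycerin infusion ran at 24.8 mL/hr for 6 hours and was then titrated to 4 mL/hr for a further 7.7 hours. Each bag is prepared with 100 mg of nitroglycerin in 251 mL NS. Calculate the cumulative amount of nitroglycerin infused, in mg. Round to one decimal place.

Concentration = 100 mg ÷ 251 mL = 0.3984064 mg/mL
Stage 1: 24.8 mL/hr × 6 hr = 148.8 mL → 148.8 mL × 0.3984064 mg/mL = 59.28287 mg
Stage 2: 4 mL/hr × 7.7 hr = 30.8 mL → 30.8 mL × 0.3984064 mg/mL = 12.27092 mg
Total = 59.28287 + 12.27092 = 71.55378 mg

71.6 mg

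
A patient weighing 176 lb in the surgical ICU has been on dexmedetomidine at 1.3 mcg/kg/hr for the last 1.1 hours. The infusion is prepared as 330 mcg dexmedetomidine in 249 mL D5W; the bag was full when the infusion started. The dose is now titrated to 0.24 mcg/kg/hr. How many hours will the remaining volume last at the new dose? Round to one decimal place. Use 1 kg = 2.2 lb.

Initial rate:
Weight = 176 lb ÷ 2.2 lb/kg = 80 kg
Dose = 1.3 mcg/kg/hr × 80 kg = 104 mcg/hr
Concentration = 330 mcg ÷ 249 mL = 1.325301 mcg/mL
Rate = 104 mcg/hr ÷ 1.325301 mcg/mL = 78.47273 mL/hr
Volume infused so far = 78.47273 mL/hr × 1.1 hr = 86.32 mL
Volume remaining = 249 − 86.32 = 162.68 mL
New rate:
Dose = 0.24 mcg/kg/hr × 80 kg = 19.2 mcg/hr
Rate = 19.2 mcg/hr ÷ 1.325301 mcg/mL = 14.48727 mL/hr
Time remaining = 162.68 mL ÷ 14.48727 mL/hr = 11.22917 hr

11.2 hours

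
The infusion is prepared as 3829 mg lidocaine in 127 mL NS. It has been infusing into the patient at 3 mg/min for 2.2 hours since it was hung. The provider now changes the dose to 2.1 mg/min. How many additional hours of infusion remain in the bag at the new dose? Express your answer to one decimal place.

Initial rate:
3 mg/min × 60 min/hr = 180 mg/hr
Concentration = 3829 mg ÷ 127 mL = 30.14961 mg/mL
Rate = 180 mg/hr ÷ 30.14961 mg/mL = 5.970227 mL/hr
Volume infused so far = 5.970227 mL/hr × 2.2 hr = 13.1345 mL
Volume remaining = 127 − 13.1345 = 113.8655 mL
New rate:
2.1 mg/min × 60 min/hr = 126 mg/hr
Rate = 126 mg/hr ÷ 30.14961 mg/mL = 4.179159 mL/hr
Time remaining = 113.8655 mL ÷ 4.179159 mL/hr = 27.24603 hr

27.2 hours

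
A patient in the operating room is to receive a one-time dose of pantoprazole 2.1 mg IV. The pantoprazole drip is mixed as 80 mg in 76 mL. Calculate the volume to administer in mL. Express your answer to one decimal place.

Concentration = 80 mg ÷ 76 mL = 1.052632 mg/mL
Volume = 2.1 mg ÷ 1.052632 mg/mL = 1.995 mL

2.0 mL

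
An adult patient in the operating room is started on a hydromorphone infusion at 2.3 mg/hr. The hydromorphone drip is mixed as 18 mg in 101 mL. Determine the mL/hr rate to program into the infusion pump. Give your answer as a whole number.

Concentration = 18 mg ÷ 101 mL = 0.1782178 mg/mL
Rate = 2.3 mg/hr ÷ 0.1782178 mg/mL = 12.90556 mL/hr

13 mL/hr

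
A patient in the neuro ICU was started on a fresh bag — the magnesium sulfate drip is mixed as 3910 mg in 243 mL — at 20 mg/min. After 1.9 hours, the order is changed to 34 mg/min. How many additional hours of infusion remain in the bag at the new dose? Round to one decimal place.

Initial rate:
20 mg/min × 60 min/hr = 1200 mg/hr
Concentration = 3910 mg ÷ 243 mL = 16.09053 mg/mL
Rate = 1200 mg/hr ÷ 16.09053 mg/mL = 74.57801 mL/hr
Volume infused so far = 74.57801 mL/hr × 1.9 hr = 141.6982 mL
Volume remaining = 243 − 141.6982 = 101.3018 mL
New rate:
34 mg/min × 60 min/hr = 2040 mg/hr
Rate = 2040 mg/hr ÷ 16.09053 mg/mL = 126.7826 mL/hr
Time remaining = 101.3018 mL ÷ 126.7826 mL/hr = 0.7990196 hr

0.8 hours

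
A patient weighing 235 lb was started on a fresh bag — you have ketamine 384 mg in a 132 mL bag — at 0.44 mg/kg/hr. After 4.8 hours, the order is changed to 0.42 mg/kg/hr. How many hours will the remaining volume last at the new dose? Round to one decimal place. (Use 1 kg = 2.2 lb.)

3.5 hours

Initial rate:
Weight = 235 lb ÷ 2.2 lb/kg = 106.8182 kg
Dose = 0.44 mg/kg/hr × 106.8182 kg = 47 mg/hr
Concentration = 384 mg ÷ 132 mL = 2.909091 mg/mL
Rate = 47 mg/hr ÷ 2.909091 mg/mL = 16.15625 mL/hr
Volume infused so far = 16.15625 mL/hr × 4.8 hr = 77.55 mL
Volume remaining = 132 − 77.55 = 54.45 mL
New rate:
Dose = 0.42 mg/kg/hr × 106.8182 kg = 44.86364 mg/hr
Rate = 44.86364 mg/hr ÷ 2.909091 mg/mL = 15.42187 mL/hr
Time remaining = 54.45 mL ÷ 15.42187 mL/hr = 3.530699 hr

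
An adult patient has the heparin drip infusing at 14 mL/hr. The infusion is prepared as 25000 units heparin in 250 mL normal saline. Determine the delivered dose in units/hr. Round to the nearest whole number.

1400 units/hr

Concentration = 25000 units ÷ 250 mL = 100 units/mL
Drug rate = 14 mL/hr × 100 units/mL = 1400 units/hr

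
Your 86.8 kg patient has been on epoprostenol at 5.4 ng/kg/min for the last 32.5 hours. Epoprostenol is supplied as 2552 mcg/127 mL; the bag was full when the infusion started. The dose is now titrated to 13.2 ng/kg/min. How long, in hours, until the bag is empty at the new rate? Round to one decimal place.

Initial rate:
Dose = 5.4 ng/kg/min × 86.8 kg = 468.72 ng/min
468.72 ng/min × 60 min/hr = 28123.2 ng/hr
Concentration = 2552 mcg ÷ 127 mL = 20.09449 mcg/mL = 20094.49 ng/mL
Rate = 28123.2 ng/hr ÷ 20094.49 ng/mL = 1.399548 mL/hr
Volume infused so far = 1.399548 mL/hr × 32.5 hr = 45.48531 mL
Volume remaining = 127 − 45.48531 = 81.51469 mL
New rate:
Dose = 13.2 ng/kg/min × 86.8 kg = 1145.76 ng/min
1145.76 ng/min × 60 min/hr = 68745.6 ng/hr
Rate = 68745.6 ng/hr ÷ 20094.49 ng/mL = 3.421117 mL/hr
Time remaining = 81.51469 mL ÷ 3.421117 mL/hr = 23.82692 hr

23.8 hours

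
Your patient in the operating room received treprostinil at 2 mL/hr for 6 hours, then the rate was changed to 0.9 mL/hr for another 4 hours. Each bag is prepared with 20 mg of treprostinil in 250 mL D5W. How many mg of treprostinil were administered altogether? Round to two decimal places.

Concentration = 20 mg ÷ 250 mL = 0.08 mg/mL
Stage 1: 2 mL/hr × 6 hr = 12 mL → 12 mL × 0.08 mg/mL = 0.96 mg
Stage 2: 0.9 mL/hr × 4 hr = 3.6 mL → 3.6 mL × 0.08 mg/mL = 0.288 mg
Total = 0.96 + 0.288 = 1.248 mg

1.25 mg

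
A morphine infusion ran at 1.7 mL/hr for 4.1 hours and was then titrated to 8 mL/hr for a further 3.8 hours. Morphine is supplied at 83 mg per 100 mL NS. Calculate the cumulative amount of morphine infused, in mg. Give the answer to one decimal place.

Concentration = 83 mg ÷ 100 mL = 0.83 mg/mL
Stage 1: 1.7 mL/hr × 4.1 hr = 6.97 mL → 6.97 mL × 0.83 mg/mL = 5.7851 mg
Stage 2: 8 mL/hr × 3.8 hr = 30.4 mL → 30.4 mL × 0.83 mg/mL = 25.232 mg
Total = 5.7851 + 25.232 = 31.0171 mg

31.0 mg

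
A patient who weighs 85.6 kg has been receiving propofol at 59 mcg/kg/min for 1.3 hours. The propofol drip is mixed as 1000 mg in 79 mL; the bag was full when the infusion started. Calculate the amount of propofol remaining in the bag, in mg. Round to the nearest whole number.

606 mg

Dose = 59 mcg/kg/min × 85.6 kg = 5050.4 mcg/min
5050.4 mcg/min × 60 min/hr = 303024 mcg/hr
Concentration = 1000 mg ÷ 79 mL = 12.65823 mg/mL = 12658.23 mcg/mL
Rate = 303024 mcg/hr ÷ 12658.23 mcg/mL = 23.9389 mL/hr
Volume infused = 23.9389 mL/hr × 1.3 hr = 31.12056 mL
Volume remaining = 79 − 31.12056 = 47.87944 mL
Drug remaining = 47.87944 mL × 12658.23 mcg/mL = 606068.8 mcg = 606.0688 mg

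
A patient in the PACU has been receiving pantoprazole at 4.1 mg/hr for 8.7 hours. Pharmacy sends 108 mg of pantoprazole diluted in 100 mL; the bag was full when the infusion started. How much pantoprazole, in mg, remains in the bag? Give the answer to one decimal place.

Concentration = 108 mg ÷ 100 mL = 1.08 mg/mL
Rate = 4.1 mg/hr ÷ 1.08 mg/mL = 3.796296 mL/hr
Volume infused = 3.796296 mL/hr × 8.7 hr = 33.02778 mL
Volume remaining = 100 − 33.02778 = 66.97222 mL
Drug remaining = 66.97222 mL × 1.08 mg/mL = 72.33 mg

72.3 mg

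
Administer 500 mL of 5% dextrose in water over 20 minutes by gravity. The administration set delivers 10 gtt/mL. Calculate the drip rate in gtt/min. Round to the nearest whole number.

500 mL ÷ (20 min) = 25 mL/min
25 mL/min × 10 gtt/mL = 250 gtt/min

250 gtt/min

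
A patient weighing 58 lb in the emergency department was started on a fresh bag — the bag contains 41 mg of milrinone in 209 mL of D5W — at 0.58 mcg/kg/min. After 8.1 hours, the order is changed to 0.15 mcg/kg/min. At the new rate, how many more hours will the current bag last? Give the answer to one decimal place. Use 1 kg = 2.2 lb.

Initial rate:
Weight = 58 lb ÷ 2.2 lb/kg = 26.36364 kg
Dose = 0.58 mcg/kg/min × 26.36364 kg = 15.29091 mcg/min
15.29091 mcg/min × 60 min/hr = 917.4545 mcg/hr
Concentration = 41 mg ÷ 209 mL = 0.1961722 mg/mL = 196.1722 mcg/mL
Rate = 917.4545 mcg/hr ÷ 196.1722 mcg/mL = 4.67678 mL/hr
Volume infused so far = 4.67678 mL/hr × 8.1 hr = 37.88192 mL
Volume remaining = 209 − 37.88192 = 171.1181 mL
New rate:
Dose = 0.15 mcg/kg/min × 26.36364 kg = 3.954545 mcg/min
3.954545 mcg/min × 60 min/hr = 237.2727 mcg/hr
Rate = 237.2727 mcg/hr ÷ 196.1722 mcg/mL = 1.209512 mL/hr
Time remaining = 171.1181 mL ÷ 1.209512 mL/hr = 141.4769 hr

141.5 hours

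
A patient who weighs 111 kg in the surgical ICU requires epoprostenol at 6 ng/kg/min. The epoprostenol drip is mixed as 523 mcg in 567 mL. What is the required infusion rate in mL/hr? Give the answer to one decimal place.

43.3 mL/hr

Dose = 6 ng/kg/min × 111 kg = 666 ng/min
666 ng/min × 60 min/hr = 39960 ng/hr
Concentration = 523 mcg ÷ 567 mL = 0.9223986 mcg/mL = 922.3986 ng/mL
Rate = 39960 ng/hr ÷ 922.3986 ng/mL = 43.32184 mL/hr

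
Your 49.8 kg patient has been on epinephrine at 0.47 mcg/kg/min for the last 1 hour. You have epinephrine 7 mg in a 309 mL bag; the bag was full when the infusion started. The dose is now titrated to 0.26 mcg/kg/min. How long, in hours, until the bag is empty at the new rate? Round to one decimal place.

7.2 hours

Initial rate:
Dose = 0.47 mcg/kg/min × 49.8 kg = 23.406 mcg/min
23.406 mcg/min × 60 min/hr = 1404.36 mcg/hr
Concentration = 7 mg ÷ 309 mL = 0.02265372 mg/mL = 22.65372 mcg/mL
Rate = 1404.36 mcg/hr ÷ 22.65372 mcg/mL = 61.99246 mL/hr
Volume infused so far = 61.99246 mL/hr × 1 hr = 61.99246 mL
Volume remaining = 309 − 61.99246 = 247.0075 mL
New rate:
Dose = 0.26 mcg/kg/min × 49.8 kg = 12.948 mcg/min
12.948 mcg/min × 60 min/hr = 776.88 mcg/hr
Rate = 776.88 mcg/hr ÷ 22.65372 mcg/mL = 34.2937 mL/hr
Time remaining = 247.0075 mL ÷ 34.2937 mL/hr = 7.202708 hr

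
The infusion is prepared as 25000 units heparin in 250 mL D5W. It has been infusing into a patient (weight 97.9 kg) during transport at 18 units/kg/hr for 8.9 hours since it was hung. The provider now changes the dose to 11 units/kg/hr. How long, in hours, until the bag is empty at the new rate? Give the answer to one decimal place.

8.7 hours

Initial rate:
Dose = 18 units/kg/hr × 97.9 kg = 1762.2 units/hr
Concentration = 25000 units ÷ 250 mL = 100 units/mL
Rate = 1762.2 units/hr ÷ 100 units/mL = 17.622 mL/hr
Volume infused so far = 17.622 mL/hr × 8.9 hr = 156.8358 mL
Volume remaining = 250 − 156.8358 = 93.1642 mL
New rate:
Dose = 11 units/kg/hr × 97.9 kg = 1076.9 units/hr
Rate = 1076.9 units/hr ÷ 100 units/mL = 10.769 mL/hr
Time remaining = 93.1642 mL ÷ 10.769 mL/hr = 8.651147 hr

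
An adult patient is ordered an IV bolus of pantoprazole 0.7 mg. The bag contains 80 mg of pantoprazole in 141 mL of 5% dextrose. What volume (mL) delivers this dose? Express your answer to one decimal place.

1.2 mL

Concentration = 80 mg ÷ 141 mL = 0.5673759 mg/mL
Volume = 0.7 mg ÷ 0.5673759 mg/mL = 1.23375 mL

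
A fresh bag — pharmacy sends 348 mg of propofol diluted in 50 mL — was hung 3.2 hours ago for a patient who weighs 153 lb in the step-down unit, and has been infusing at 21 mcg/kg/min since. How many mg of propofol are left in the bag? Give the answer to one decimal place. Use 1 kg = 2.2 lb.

Weight = 153 lb ÷ 2.2 lb/kg = 69.54545 kg
Dose = 21 mcg/kg/min × 69.54545 kg = 1460.455 mcg/min
1460.455 mcg/min × 60 min/hr = 87627.27 mcg/hr
Concentration = 348 mg ÷ 50 mL = 6.96 mg/mL = 6960 mcg/mL
Rate = 87627.27 mcg/hr ÷ 6960 mcg/mL = 12.59013 mL/hr
Volume infused = 12.59013 mL/hr × 3.2 hr = 40.2884 mL
Volume remaining = 50 − 40.2884 = 9.711599 mL
Drug remaining = 9.711599 mL × 6960 mcg/mL = 67592.73 mcg = 67.59273 mg

67.6 mg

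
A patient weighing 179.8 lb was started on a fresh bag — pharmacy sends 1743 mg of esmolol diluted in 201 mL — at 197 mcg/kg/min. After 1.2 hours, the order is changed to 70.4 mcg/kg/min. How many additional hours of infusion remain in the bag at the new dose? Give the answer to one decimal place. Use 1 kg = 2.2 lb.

1.7 hours

Initial rate:
Weight = 179.8 lb ÷ 2.2 lb/kg = 81.72727 kg
Dose = 197 mcg/kg/min × 81.72727 kg = 16100.27 mcg/min
16100.27 mcg/min × 60 min/hr = 966016.4 mcg/hr
Concentration = 1743 mg ÷ 201 mL = 8.671642 mg/mL = 8671.642 mcg/mL
Rate = 966016.4 mcg/hr ÷ 8671.642 mcg/mL = 111.3995 mL/hr
Volume infused so far = 111.3995 mL/hr × 1.2 hr = 133.6794 mL
Volume remaining = 201 − 133.6794 = 67.32063 mL
New rate:
Dose = 70.4 mcg/kg/min × 81.72727 kg = 5753.6 mcg/min
5753.6 mcg/min × 60 min/hr = 345216 mcg/hr
Rate = 345216 mcg/hr ÷ 8671.642 mcg/mL = 39.80976 mL/hr
Time remaining = 67.32063 mL ÷ 39.80976 mL/hr = 1.691058 hr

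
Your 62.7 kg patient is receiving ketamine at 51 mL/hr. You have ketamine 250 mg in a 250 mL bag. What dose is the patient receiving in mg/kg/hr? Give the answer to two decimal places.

0.81 mg/kg/hr

Concentration = 250 mg ÷ 250 mL = 1 mg/mL
Drug rate = 51 mL/hr × 1 mg/mL = 51 mg/hr
51 mg/hr ÷ 62.7 kg = 0.8133971 mg/kg/hr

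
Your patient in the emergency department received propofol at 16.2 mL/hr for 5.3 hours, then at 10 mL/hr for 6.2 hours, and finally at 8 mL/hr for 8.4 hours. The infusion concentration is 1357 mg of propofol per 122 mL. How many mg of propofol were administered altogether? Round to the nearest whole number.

Concentration = 1357 mg ÷ 122 mL = 11.12295 mg/mL
Stage 1: 16.2 mL/hr × 5.3 hr = 85.86 mL → 85.86 mL × 11.12295 mg/mL = 955.0166 mg
Stage 2: 10 mL/hr × 6.2 hr = 62 mL → 62 mL × 11.12295 mg/mL = 689.623 mg
Stage 3: 8 mL/hr × 8.4 hr = 67.2 mL → 67.2 mL × 11.12295 mg/mL = 747.4623 mg
Total = 955.0166 + 689.623 + 747.4623 = 2392.102 mg

2392 mg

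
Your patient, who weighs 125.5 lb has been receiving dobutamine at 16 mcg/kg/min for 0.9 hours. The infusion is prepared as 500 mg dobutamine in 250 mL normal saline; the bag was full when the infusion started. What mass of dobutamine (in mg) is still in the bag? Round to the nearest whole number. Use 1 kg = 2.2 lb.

451 mg

Weight = 125.5 lb ÷ 2.2 lb/kg = 57.04545 kg
Dose = 16 mcg/kg/min × 57.04545 kg = 912.7273 mcg/min
912.7273 mcg/min × 60 min/hr = 54763.64 mcg/hr
Concentration = 500 mg ÷ 250 mL = 2 mg/mL = 2000 mcg/mL
Rate = 54763.64 mcg/hr ÷ 2000 mcg/mL = 27.38182 mL/hr
Volume infused = 27.38182 mL/hr × 0.9 hr = 24.64364 mL
Volume remaining = 250 − 24.64364 = 225.3564 mL
Drug remaining = 225.3564 mL × 2000 mcg/mL = 450712.7 mcg = 450.7127 mg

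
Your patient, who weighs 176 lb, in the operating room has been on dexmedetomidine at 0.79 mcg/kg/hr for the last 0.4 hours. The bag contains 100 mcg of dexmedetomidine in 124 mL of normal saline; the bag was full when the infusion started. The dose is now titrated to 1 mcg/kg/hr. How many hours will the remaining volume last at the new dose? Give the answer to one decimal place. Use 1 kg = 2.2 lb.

Initial rate:
Weight = 176 lb ÷ 2.2 lb/kg = 80 kg
Dose = 0.79 mcg/kg/hr × 80 kg = 63.2 mcg/hr
Concentration = 100 mcg ÷ 124 mL = 0.8064516 mcg/mL
Rate = 63.2 mcg/hr ÷ 0.8064516 mcg/mL = 78.368 mL/hr
Volume infused so far = 78.368 mL/hr × 0.4 hr = 31.3472 mL
Volume remaining = 124 − 31.3472 = 92.6528 mL
New rate:
Dose = 1 mcg/kg/hr × 80 kg = 80 mcg/hr
Rate = 80 mcg/hr ÷ 0.8064516 mcg/mL = 99.2 mL/hr
Time remaining = 92.6528 mL ÷ 99.2 mL/hr = 0.934 hr

0.9 hours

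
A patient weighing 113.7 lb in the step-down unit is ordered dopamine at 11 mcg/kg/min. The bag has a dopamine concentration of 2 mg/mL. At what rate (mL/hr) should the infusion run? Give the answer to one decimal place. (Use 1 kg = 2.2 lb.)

17.1 mL/hr

Weight = 113.7 lb ÷ 2.2 lb/kg = 51.68182 kg
Dose = 11 mcg/kg/min × 51.68182 kg = 568.5 mcg/min
568.5 mcg/min × 60 min/hr = 34110 mcg/hr
Concentration = 2 mg/mL = 2000 mcg/mL
Rate = 34110 mcg/hr ÷ 2000 mcg/mL = 17.055 mL/hr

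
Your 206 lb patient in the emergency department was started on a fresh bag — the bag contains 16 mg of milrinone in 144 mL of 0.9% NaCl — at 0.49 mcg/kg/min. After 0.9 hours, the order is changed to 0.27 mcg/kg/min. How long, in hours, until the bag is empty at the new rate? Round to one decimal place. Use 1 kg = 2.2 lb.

8.9 hours

Initial rate:
Weight = 206 lb ÷ 2.2 lb/kg = 93.63636 kg
Dose = 0.49 mcg/kg/min × 93.63636 kg = 45.88182 mcg/min
45.88182 mcg/min × 60 min/hr = 2752.909 mcg/hr
Concentration = 16 mg ÷ 144 mL = 0.1111111 mg/mL = 111.1111 mcg/mL
Rate = 2752.909 mcg/hr ÷ 111.1111 mcg/mL = 24.77618 mL/hr
Volume infused so far = 24.77618 mL/hr × 0.9 hr = 22.29856 mL
Volume remaining = 144 − 22.29856 = 121.7014 mL
New rate:
Dose = 0.27 mcg/kg/min × 93.63636 kg = 25.28182 mcg/min
25.28182 mcg/min × 60 min/hr = 1516.909 mcg/hr
Rate = 1516.909 mcg/hr ÷ 111.1111 mcg/mL = 13.65218 mL/hr
Time remaining = 121.7014 mL ÷ 13.65218 mL/hr = 8.914431 hr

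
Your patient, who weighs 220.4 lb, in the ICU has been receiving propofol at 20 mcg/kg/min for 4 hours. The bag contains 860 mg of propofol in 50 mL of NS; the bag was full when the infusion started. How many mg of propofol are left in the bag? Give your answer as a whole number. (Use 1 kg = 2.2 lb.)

Weight = 220.4 lb ÷ 2.2 lb/kg = 100.1818 kg
Dose = 20 mcg/kg/min × 100.1818 kg = 2003.636 mcg/min
2003.636 mcg/min × 60 min/hr = 120218.2 mcg/hr
Concentration = 860 mg ÷ 50 mL = 17.2 mg/mL = 17200 mcg/mL
Rate = 120218.2 mcg/hr ÷ 17200 mcg/mL = 6.989429 mL/hr
Volume infused = 6.989429 mL/hr × 4 hr = 27.95772 mL
Volume remaining = 50 − 27.95772 = 22.04228 mL
Drug remaining = 22.04228 mL × 17200 mcg/mL = 379127.3 mcg = 379.1273 mg

379 mg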